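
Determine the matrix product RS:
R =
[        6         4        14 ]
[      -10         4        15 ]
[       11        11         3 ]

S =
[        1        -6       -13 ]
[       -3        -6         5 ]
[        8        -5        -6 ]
RS =
[      106      -130      -142 ]
[       98       -39        60 ]
[        2      -147      -106 ]

Matrix multiplication: (RS)[i][j] = sum over k of R[i][k] * S[k][j].
  (RS)[0][0] = (6)*(1) + (4)*(-3) + (14)*(8) = 106
  (RS)[0][1] = (6)*(-6) + (4)*(-6) + (14)*(-5) = -130
  (RS)[0][2] = (6)*(-13) + (4)*(5) + (14)*(-6) = -142
  (RS)[1][0] = (-10)*(1) + (4)*(-3) + (15)*(8) = 98
  (RS)[1][1] = (-10)*(-6) + (4)*(-6) + (15)*(-5) = -39
  (RS)[1][2] = (-10)*(-13) + (4)*(5) + (15)*(-6) = 60
  (RS)[2][0] = (11)*(1) + (11)*(-3) + (3)*(8) = 2
  (RS)[2][1] = (11)*(-6) + (11)*(-6) + (3)*(-5) = -147
  (RS)[2][2] = (11)*(-13) + (11)*(5) + (3)*(-6) = -106
RS =
[      106      -130      -142 ]
[       98       -39        60 ]
[        2      -147      -106 ]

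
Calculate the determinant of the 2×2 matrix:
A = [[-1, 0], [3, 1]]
-1

For A = [[a, b], [c, d]], det(A) = a*d - b*c.
det(A) = (-1)*(1) - (0)*(3) = -1 - 0 = -1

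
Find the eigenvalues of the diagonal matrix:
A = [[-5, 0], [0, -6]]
λ₁ = -5, λ₂ = -6

The characteristic polynomial of A is det(A - λI) = (-5 - λ)(-6 - λ) = 0.
The roots are λ = -5 and λ = -6, so the eigenvalues are the diagonal entries.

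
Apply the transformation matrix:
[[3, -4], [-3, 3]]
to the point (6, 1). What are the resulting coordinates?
(14, -15)

Matrix multiplication:
[[3, -4], [-3, 3]] × [6, 1]ᵀ
= [3×6 + -4×1, -3×6 + 3×1]ᵀ
= [14.0000, -15.0000]ᵀ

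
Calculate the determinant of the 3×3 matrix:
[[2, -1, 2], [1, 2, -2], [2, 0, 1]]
1

Expansion along first row:
det = 2·det([[2,-2],[0,1]]) - -1·det([[1,-2],[2,1]]) + 2·det([[1,2],[2,0]])
    = 2·(2·1 - -2·0) - -1·(1·1 - -2·2) + 2·(1·0 - 2·2)
    = 2·2 - -1·5 + 2·-4
    = 4 + 5 + -8 = 1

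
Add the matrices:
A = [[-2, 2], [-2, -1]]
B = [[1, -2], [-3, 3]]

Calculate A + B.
[[-1, 0], [-5, 2]]

Add corresponding elements:
(-2)+(1)=-1
(2)+(-2)=0
(-2)+(-3)=-5
(-1)+(3)=2
A + B = [[-1, 0], [-5, 2]]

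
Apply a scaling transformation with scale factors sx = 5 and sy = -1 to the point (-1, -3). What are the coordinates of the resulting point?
(-5, 3)

Scaling matrix:
[[5, 0], [0, -1]]
Result: (-1 × 5, -3 × -1) = (-5, 3)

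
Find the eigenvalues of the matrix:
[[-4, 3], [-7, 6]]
λ = -1 and λ = 3

Characteristic equation: det(A - λI) = 0
λ² - (trace)λ + (det) = 0
λ² - (2)λ + (-3) = 0
λ² - 2λ - 3 = 0
Solving: λ = -1, 3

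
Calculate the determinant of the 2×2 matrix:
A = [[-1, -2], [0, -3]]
3

For A = [[a, b], [c, d]], det(A) = a*d - b*c.
det(A) = (-1)*(-3) - (-2)*(0) = 3 - 0 = 3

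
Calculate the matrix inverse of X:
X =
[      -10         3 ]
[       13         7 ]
det(X) = -109
X⁻¹ =
[   -7/109     3/109 ]
[   13/109    10/109 ]

For a 2×2 matrix X = [[a, b], [c, d]] with det(X) ≠ 0, X⁻¹ = (1/det(X)) * [[d, -b], [-c, a]].
det(X) = (-10)*(7) - (3)*(13) = -70 - 39 = -109.
X⁻¹ = (1/-109) * [[7, -3], [-13, -10]].
Dividing each entry by -109 and reducing:
X⁻¹ =
[   -7/109     3/109 ]
[   13/109    10/109 ]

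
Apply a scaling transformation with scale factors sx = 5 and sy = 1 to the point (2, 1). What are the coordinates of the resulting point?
(10, 1)

Scaling matrix:
[[5, 0], [0, 1]]
Result: (2 × 5, 1 × 1) = (10, 1)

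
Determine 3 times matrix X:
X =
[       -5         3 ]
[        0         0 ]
3X =
[      -15         9 ]
[        0         0 ]

Scalar multiplication is elementwise: (3X)[i][j] = 3 * X[i][j].
  (3X)[0][0] = 3 * (-5) = -15
  (3X)[0][1] = 3 * (3) = 9
  (3X)[1][0] = 3 * (0) = 0
  (3X)[1][1] = 3 * (0) = 0
3X =
[      -15         9 ]
[        0         0 ]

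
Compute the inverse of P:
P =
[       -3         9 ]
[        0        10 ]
det(P) = -30
P⁻¹ =
[     -1/3      3/10 ]
[        0      1/10 ]

For a 2×2 matrix P = [[a, b], [c, d]] with det(P) ≠ 0, P⁻¹ = (1/det(P)) * [[d, -b], [-c, a]].
det(P) = (-3)*(10) - (9)*(0) = -30 - 0 = -30.
P⁻¹ = (1/-30) * [[10, -9], [0, -3]].
Dividing each entry by -30 and reducing:
P⁻¹ =
[     -1/3      3/10 ]
[        0      1/10 ]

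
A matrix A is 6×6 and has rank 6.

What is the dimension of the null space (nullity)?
0

The rank-nullity theorem for an m×n matrix states:
rank(A) + nullity(A) = n (the number of columns).
Here n = 6 and rank(A) = 6, so nullity(A) = 6 - 6 = 0.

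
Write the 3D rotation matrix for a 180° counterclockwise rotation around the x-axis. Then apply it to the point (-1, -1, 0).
R = [[1, 0, 0], [0, -1, 0], [0, 0, -1]]; R·(-1, -1, 0) = (-1, 1, 0)

Rotation matrix for 180° around x-axis:
cos(180°) = -1, sin(180°) = 0
R = [[1, 0, 0], [0, -1, 0], [0, 0, -1]]
Apply to (-1, -1, 0): R·[-1, -1, 0]ᵀ = (-1, 1, 0)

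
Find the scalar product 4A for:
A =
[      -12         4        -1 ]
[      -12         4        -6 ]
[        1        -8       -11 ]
4A =
[      -48        16        -4 ]
[      -48        16       -24 ]
[        4       -32       -44 ]

Scalar multiplication is elementwise: (4A)[i][j] = 4 * A[i][j].
  (4A)[0][0] = 4 * (-12) = -48
  (4A)[0][1] = 4 * (4) = 16
  (4A)[0][2] = 4 * (-1) = -4
  (4A)[1][0] = 4 * (-12) = -48
  (4A)[1][1] = 4 * (4) = 16
  (4A)[1][2] = 4 * (-6) = -24
  (4A)[2][0] = 4 * (1) = 4
  (4A)[2][1] = 4 * (-8) = -32
  (4A)[2][2] = 4 * (-11) = -44
4A =
[      -48        16        -4 ]
[      -48        16       -24 ]
[        4       -32       -44 ]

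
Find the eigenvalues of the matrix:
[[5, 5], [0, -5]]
λ = -5 and λ = 5

Characteristic equation: det(A - λI) = 0
λ² - (trace)λ + (det) = 0
λ² - (0)λ + (-25) = 0
λ² - 0λ - 25 = 0
Solving: λ = -5, 5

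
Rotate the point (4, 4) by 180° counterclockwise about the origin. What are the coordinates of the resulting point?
(-4, -4)

Rotation matrix R(θ) = [[cos θ, -sin θ], [sin θ, cos θ]]; for θ = 180°:
R = [[-1, 0], [0, -1]]
Result: R × [4, 4]ᵀ = [-1·4 + (0)·4, 0·4 + (-1)·4]ᵀ = (-4, -4)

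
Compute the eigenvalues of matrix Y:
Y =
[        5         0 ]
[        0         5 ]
λ = 5, 5

Solve det(Y - λI) = 0. For a 2×2 matrix the characteristic equation is λ² - (trace)λ + det = 0.
trace(Y) = a + d = 5 + 5 = 10.
det(Y) = a*d - b*c = (5)*(5) - (0)*(0) = 25 - 0 = 25.
Characteristic equation: λ² - (10)λ + (25) = 0.
Discriminant = (10)² - 4*(25) = 100 - 100 = 0.
λ = (10 ± √0) / 2 = (10 ± 0) / 2 = 5, 5.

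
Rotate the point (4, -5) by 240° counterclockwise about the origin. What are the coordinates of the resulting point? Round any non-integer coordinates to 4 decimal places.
(-6.3301, -0.9641)

Rotation matrix R(θ) = [[cos θ, -sin θ], [sin θ, cos θ]]; for θ = 240°:
R = [[-1/2, √3/2], [-√3/2, -1/2]]
Result: R × [4, -5]ᵀ = [-1/2·4 + (√3/2)·-5, -√3/2·4 + (-1/2)·-5]ᵀ = (-6.3301, -0.9641)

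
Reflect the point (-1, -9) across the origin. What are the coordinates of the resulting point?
(1, 9)

Reflection across origin: (-1, -9) → (1, 9)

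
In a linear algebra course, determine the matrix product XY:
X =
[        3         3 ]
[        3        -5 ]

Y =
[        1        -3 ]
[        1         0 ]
XY =
[        6        -9 ]
[       -2        -9 ]

Matrix multiplication: (XY)[i][j] = sum over k of X[i][k] * Y[k][j].
  (XY)[0][0] = (3)*(1) + (3)*(1) = 6
  (XY)[0][1] = (3)*(-3) + (3)*(0) = -9
  (XY)[1][0] = (3)*(1) + (-5)*(1) = -2
  (XY)[1][1] = (3)*(-3) + (-5)*(0) = -9
XY =
[        6        -9 ]
[       -2        -9 ]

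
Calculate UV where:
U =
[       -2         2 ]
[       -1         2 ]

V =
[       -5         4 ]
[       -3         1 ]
UV =
[        4        -6 ]
[       -1        -2 ]

Matrix multiplication: (UV)[i][j] = sum over k of U[i][k] * V[k][j].
  (UV)[0][0] = (-2)*(-5) + (2)*(-3) = 4
  (UV)[0][1] = (-2)*(4) + (2)*(1) = -6
  (UV)[1][0] = (-1)*(-5) + (2)*(-3) = -1
  (UV)[1][1] = (-1)*(4) + (2)*(1) = -2
UV =
[        4        -6 ]
[       -1        -2 ]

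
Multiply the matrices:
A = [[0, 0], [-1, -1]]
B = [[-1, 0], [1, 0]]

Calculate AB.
[[0, 0], [0, 0]]

Each entry (i,j) of AB = sum over k of A[i][k]*B[k][j].
(AB)[0][0] = (0)*(-1) + (0)*(1) = 0
(AB)[0][1] = (0)*(0) + (0)*(0) = 0
(AB)[1][0] = (-1)*(-1) + (-1)*(1) = 0
(AB)[1][1] = (-1)*(0) + (-1)*(0) = 0
AB = [[0, 0], [0, 0]]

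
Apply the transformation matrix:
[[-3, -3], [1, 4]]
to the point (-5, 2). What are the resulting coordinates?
(9, 3)

Matrix multiplication:
[[-3, -3], [1, 4]] × [-5, 2]ᵀ
= [-3×-5 + -3×2, 1×-5 + 4×2]ᵀ
= [9.0000, 3.0000]ᵀ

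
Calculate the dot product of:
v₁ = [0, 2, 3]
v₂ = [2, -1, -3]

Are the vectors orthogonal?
-11, No

The dot product is the sum of products of corresponding components.
v₁·v₂ = (0)*(2) + (2)*(-1) + (3)*(-3) = 0 - 2 - 9 = -11.
Two vectors are orthogonal iff their dot product is 0; here the dot product is -11, so the vectors are not orthogonal.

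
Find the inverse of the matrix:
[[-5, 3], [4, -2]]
[[1, 3/2], [2, 5/2]]

For [[a,b],[c,d]], inverse = (1/det)·[[d,-b],[-c,a]]
det = -5·-2 - 3·4 = -2
Inverse = (1/-2)·[[-2, -3], [-4, -5]]
        = [[1, 3/2], [2, 5/2]]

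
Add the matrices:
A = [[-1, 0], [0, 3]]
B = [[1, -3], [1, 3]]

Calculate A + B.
[[0, -3], [1, 6]]

Add corresponding elements:
(-1)+(1)=0
(0)+(-3)=-3
(0)+(1)=1
(3)+(3)=6
A + B = [[0, -3], [1, 6]]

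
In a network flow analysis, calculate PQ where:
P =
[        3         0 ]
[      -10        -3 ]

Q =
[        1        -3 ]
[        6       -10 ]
PQ =
[        3        -9 ]
[      -28        60 ]

Matrix multiplication: (PQ)[i][j] = sum over k of P[i][k] * Q[k][j].
  (PQ)[0][0] = (3)*(1) + (0)*(6) = 3
  (PQ)[0][1] = (3)*(-3) + (0)*(-10) = -9
  (PQ)[1][0] = (-10)*(1) + (-3)*(6) = -28
  (PQ)[1][1] = (-10)*(-3) + (-3)*(-10) = 60
PQ =
[        3        -9 ]
[      -28        60 ]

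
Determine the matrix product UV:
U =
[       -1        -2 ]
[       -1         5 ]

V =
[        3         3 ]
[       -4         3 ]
UV =
[        5        -9 ]
[      -23        12 ]

Matrix multiplication: (UV)[i][j] = sum over k of U[i][k] * V[k][j].
  (UV)[0][0] = (-1)*(3) + (-2)*(-4) = 5
  (UV)[0][1] = (-1)*(3) + (-2)*(3) = -9
  (UV)[1][0] = (-1)*(3) + (5)*(-4) = -23
  (UV)[1][1] = (-1)*(3) + (5)*(3) = 12
UV =
[        5        -9 ]
[      -23        12 ]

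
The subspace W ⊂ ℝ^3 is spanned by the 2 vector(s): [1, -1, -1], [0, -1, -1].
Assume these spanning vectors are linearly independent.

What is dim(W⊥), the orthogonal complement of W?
dim(W⊥) = 1

For any subspace W of ℝ^n, dim(W) + dim(W⊥) = n (the whole-space dimension).
Here the given 2 vectors are linearly independent, so dim(W) = 2.
Thus dim(W⊥) = n - dim(W) = 3 - 2 = 1.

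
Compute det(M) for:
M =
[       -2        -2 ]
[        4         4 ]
det(M) = 0

For a 2×2 matrix [[a, b], [c, d]], det = a*d - b*c.
det(M) = (-2)*(4) - (-2)*(4) = -8 + 8 = 0.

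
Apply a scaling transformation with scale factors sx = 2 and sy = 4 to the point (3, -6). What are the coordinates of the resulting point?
(6, -24)

Scaling matrix:
[[2, 0], [0, 4]]
Result: (3 × 2, -6 × 4) = (6, -24)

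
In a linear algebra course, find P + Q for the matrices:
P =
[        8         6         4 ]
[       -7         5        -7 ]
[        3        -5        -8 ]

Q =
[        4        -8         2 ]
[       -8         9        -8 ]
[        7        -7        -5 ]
P + Q =
[       12        -2         6 ]
[      -15        14       -15 ]
[       10       -12       -13 ]

Matrix addition is elementwise: (P+Q)[i][j] = P[i][j] + Q[i][j].
  (P+Q)[0][0] = (8) + (4) = 12
  (P+Q)[0][1] = (6) + (-8) = -2
  (P+Q)[0][2] = (4) + (2) = 6
  (P+Q)[1][0] = (-7) + (-8) = -15
  (P+Q)[1][1] = (5) + (9) = 14
  (P+Q)[1][2] = (-7) + (-8) = -15
  (P+Q)[2][0] = (3) + (7) = 10
  (P+Q)[2][1] = (-5) + (-7) = -12
  (P+Q)[2][2] = (-8) + (-5) = -13
P + Q =
[       12        -2         6 ]
[      -15        14       -15 ]
[       10       -12       -13 ]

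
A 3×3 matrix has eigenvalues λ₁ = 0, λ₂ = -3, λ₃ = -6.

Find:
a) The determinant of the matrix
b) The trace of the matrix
det = 0, trace = -9

Two standard eigenvalue identities:
- det(A) equals the product of the eigenvalues (counted with multiplicity).
- trace(A) equals the sum of the eigenvalues.
det(A) = (0)*(-3)*(-6) = 0.
trace(A) = 0 - 3 - 6 = -9.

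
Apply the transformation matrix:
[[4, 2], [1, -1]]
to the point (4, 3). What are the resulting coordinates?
(22, 1)

Matrix multiplication:
[[4, 2], [1, -1]] × [4, 3]ᵀ
= [4×4 + 2×3, 1×4 + -1×3]ᵀ
= [22.0000, 1.0000]ᵀ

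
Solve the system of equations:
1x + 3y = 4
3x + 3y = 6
x = 1, y = 1

Use elimination (row reduction):
Equation 1: 1x + 3y = 4.
Equation 2: 3x + 3y = 6.
Multiply Eq1 by 3 and Eq2 by 1: 3x + 9y = 12;  3x + 3y = 6.
Subtract: (-6)y = -6, so y = 1.
Back-substitute into Eq1: 1x + 3*(1) = 4, so x = 1.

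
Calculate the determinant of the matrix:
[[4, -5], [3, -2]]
7

For a 2×2 matrix [[a, b], [c, d]], det = ad - bc
det = (4)(-2) - (-5)(3) = -8 - -15 = 7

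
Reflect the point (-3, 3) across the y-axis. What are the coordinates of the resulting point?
(3, 3)

Reflection across y-axis: (-3, 3) → (3, 3)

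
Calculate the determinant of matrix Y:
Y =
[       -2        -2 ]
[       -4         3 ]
det(Y) = -14

For a 2×2 matrix [[a, b], [c, d]], det = a*d - b*c.
det(Y) = (-2)*(3) - (-2)*(-4) = -6 - 8 = -14.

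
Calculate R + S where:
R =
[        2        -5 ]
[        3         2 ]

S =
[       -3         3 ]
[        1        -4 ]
R + S =
[       -1        -2 ]
[        4        -2 ]

Matrix addition is elementwise: (R+S)[i][j] = R[i][j] + S[i][j].
  (R+S)[0][0] = (2) + (-3) = -1
  (R+S)[0][1] = (-5) + (3) = -2
  (R+S)[1][0] = (3) + (1) = 4
  (R+S)[1][1] = (2) + (-4) = -2
R + S =
[       -1        -2 ]
[        4        -2 ]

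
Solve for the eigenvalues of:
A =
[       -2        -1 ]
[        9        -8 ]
λ = -5, -5

Solve det(A - λI) = 0. For a 2×2 matrix the characteristic equation is λ² - (trace)λ + det = 0.
trace(A) = a + d = -2 - 8 = -10.
det(A) = a*d - b*c = (-2)*(-8) - (-1)*(9) = 16 + 9 = 25.
Characteristic equation: λ² - (-10)λ + (25) = 0.
Discriminant = (-10)² - 4*(25) = 100 - 100 = 0.
λ = (-10 ± √0) / 2 = (-10 ± 0) / 2 = -5, -5.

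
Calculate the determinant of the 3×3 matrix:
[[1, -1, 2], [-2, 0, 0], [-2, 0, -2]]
4

Expansion along first row:
det = 1·det([[0,0],[0,-2]]) - -1·det([[-2,0],[-2,-2]]) + 2·det([[-2,0],[-2,0]])
    = 1·(0·-2 - 0·0) - -1·(-2·-2 - 0·-2) + 2·(-2·0 - 0·-2)
    = 1·0 - -1·4 + 2·0
    = 0 + 4 + 0 = 4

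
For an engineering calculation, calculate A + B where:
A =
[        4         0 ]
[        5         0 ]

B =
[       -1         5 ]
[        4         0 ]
A + B =
[        3         5 ]
[        9         0 ]

Matrix addition is elementwise: (A+B)[i][j] = A[i][j] + B[i][j].
  (A+B)[0][0] = (4) + (-1) = 3
  (A+B)[0][1] = (0) + (5) = 5
  (A+B)[1][0] = (5) + (4) = 9
  (A+B)[1][1] = (0) + (0) = 0
A + B =
[        3         5 ]
[        9         0 ]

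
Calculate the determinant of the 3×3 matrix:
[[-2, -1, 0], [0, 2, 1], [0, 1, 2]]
-6

Expansion along first row:
det = -2·det([[2,1],[1,2]]) - -1·det([[0,1],[0,2]]) + 0·det([[0,2],[0,1]])
    = -2·(2·2 - 1·1) - -1·(0·2 - 1·0) + 0·(0·1 - 2·0)
    = -2·3 - -1·0 + 0·0
    = -6 + 0 + 0 = -6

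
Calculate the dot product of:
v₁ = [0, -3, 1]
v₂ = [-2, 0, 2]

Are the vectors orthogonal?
2, No

The dot product is the sum of products of corresponding components.
v₁·v₂ = (0)*(-2) + (-3)*(0) + (1)*(2) = 0 + 0 + 2 = 2.
Two vectors are orthogonal iff their dot product is 0; here the dot product is 2, so the vectors are not orthogonal.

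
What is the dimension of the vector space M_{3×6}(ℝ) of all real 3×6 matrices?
Dimension = 18

A real 3×6 matrix is determined by its 3·6 = 18 independent entries.
A standard basis is {E_ij : 1 ≤ i ≤ 3, 1 ≤ j ≤ 6}, where E_ij has a 1 in position (i, j) and 0 elsewhere — there are 18 such matrices, and they are linearly independent and span M_{3×6}(ℝ).
Therefore dim(M_{3×6}(ℝ)) = 18.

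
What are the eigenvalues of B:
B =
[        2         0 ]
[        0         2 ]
λ = 2, 2

Solve det(B - λI) = 0. For a 2×2 matrix the characteristic equation is λ² - (trace)λ + det = 0.
trace(B) = a + d = 2 + 2 = 4.
det(B) = a*d - b*c = (2)*(2) - (0)*(0) = 4 - 0 = 4.
Characteristic equation: λ² - (4)λ + (4) = 0.
Discriminant = (4)² - 4*(4) = 16 - 16 = 0.
λ = (4 ± √0) / 2 = (4 ± 0) / 2 = 2, 2.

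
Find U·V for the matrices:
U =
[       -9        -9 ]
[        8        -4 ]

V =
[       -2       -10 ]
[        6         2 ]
UV =
[      -36        72 ]
[      -40       -88 ]

Matrix multiplication: (UV)[i][j] = sum over k of U[i][k] * V[k][j].
  (UV)[0][0] = (-9)*(-2) + (-9)*(6) = -36
  (UV)[0][1] = (-9)*(-10) + (-9)*(2) = 72
  (UV)[1][0] = (8)*(-2) + (-4)*(6) = -40
  (UV)[1][1] = (8)*(-10) + (-4)*(2) = -88
UV =
[      -36        72 ]
[      -40       -88 ]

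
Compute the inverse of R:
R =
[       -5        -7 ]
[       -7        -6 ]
det(R) = -19
R⁻¹ =
[     6/19     -7/19 ]
[    -7/19      5/19 ]

For a 2×2 matrix R = [[a, b], [c, d]] with det(R) ≠ 0, R⁻¹ = (1/det(R)) * [[d, -b], [-c, a]].
det(R) = (-5)*(-6) - (-7)*(-7) = 30 - 49 = -19.
R⁻¹ = (1/-19) * [[-6, 7], [7, -5]].
Dividing each entry by -19 and reducing:
R⁻¹ =
[     6/19     -7/19 ]
[    -7/19      5/19 ]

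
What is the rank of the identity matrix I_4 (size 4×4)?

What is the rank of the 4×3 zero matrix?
rank(I_4) = 4, rank(0) = 0

The identity I_4 has 4 columns that are the standard basis vectors e_1, …, e_4. These are linearly independent, so all 4 columns are pivots and rank(I_4) = 4.
The 4×3 zero matrix has every entry zero, so every row is the zero row and there are no pivots; rank(0) = 0.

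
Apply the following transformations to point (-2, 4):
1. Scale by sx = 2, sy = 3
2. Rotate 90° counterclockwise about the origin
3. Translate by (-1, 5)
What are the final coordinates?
(-13, 1)

Step 1: Scale → (-4, 12)
Step 2: Rotate 90° → (-12, -4)
Step 3: Translate → (-13, 1)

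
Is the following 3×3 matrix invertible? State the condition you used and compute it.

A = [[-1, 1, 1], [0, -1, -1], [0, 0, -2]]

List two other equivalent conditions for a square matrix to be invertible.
Yes, invertible; det(A) = -2 ≠ 0. Equivalent conditions: rank(A) = 3; Ax = 0 has only the trivial solution; 0 is not an eigenvalue; the columns of A are linearly independent.

To check invertibility, compute det(A).
The given matrix is triangular, so det(A) equals the product of its diagonal entries = -2 ≠ 0.
Since det(A) ≠ 0, A is invertible.
Equivalent conditions for a square matrix A to be invertible:
- rank(A) = 3 (full rank).
- The homogeneous system Ax = 0 has only the trivial solution x = 0.
- 0 is not an eigenvalue of A.
- The columns (equivalently rows) of A are linearly independent.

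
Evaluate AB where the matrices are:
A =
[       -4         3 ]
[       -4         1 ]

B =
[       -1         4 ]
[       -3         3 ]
AB =
[       -5        -7 ]
[        1       -13 ]

Matrix multiplication: (AB)[i][j] = sum over k of A[i][k] * B[k][j].
  (AB)[0][0] = (-4)*(-1) + (3)*(-3) = -5
  (AB)[0][1] = (-4)*(4) + (3)*(3) = -7
  (AB)[1][0] = (-4)*(-1) + (1)*(-3) = 1
  (AB)[1][1] = (-4)*(4) + (1)*(3) = -13
AB =
[       -5        -7 ]
[        1       -13 ]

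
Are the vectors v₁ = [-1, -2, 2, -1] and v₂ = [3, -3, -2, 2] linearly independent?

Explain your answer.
Yes, linearly independent

Two vectors are linearly dependent iff one is a scalar multiple of the other.
No single scalar k satisfies v₂ = k·v₁ (the ratios of corresponding entries disagree), so v₁ and v₂ are linearly independent.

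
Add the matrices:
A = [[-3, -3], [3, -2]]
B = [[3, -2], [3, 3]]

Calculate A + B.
[[0, -5], [6, 1]]

Add corresponding elements:
(-3)+(3)=0
(-3)+(-2)=-5
(3)+(3)=6
(-2)+(3)=1
A + B = [[0, -5], [6, 1]]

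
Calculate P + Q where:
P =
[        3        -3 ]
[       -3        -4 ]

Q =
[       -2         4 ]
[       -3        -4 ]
P + Q =
[        1         1 ]
[       -6        -8 ]

Matrix addition is elementwise: (P+Q)[i][j] = P[i][j] + Q[i][j].
  (P+Q)[0][0] = (3) + (-2) = 1
  (P+Q)[0][1] = (-3) + (4) = 1
  (P+Q)[1][0] = (-3) + (-3) = -6
  (P+Q)[1][1] = (-4) + (-4) = -8
P + Q =
[        1         1 ]
[       -6        -8 ]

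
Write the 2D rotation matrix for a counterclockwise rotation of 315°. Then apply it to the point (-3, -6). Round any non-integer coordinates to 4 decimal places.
R = [[√2/2, √2/2], [-√2/2, √2/2]]; R·(-3, -6) = (-6.3640, -2.1213)

Rotation matrix formula: R(θ) = [[cos θ, -sin θ], [sin θ, cos θ]]
For θ = 315°:
cos(315°) = √2/2
sin(315°) = -√2/2
R = [[√2/2, √2/2], [-√2/2, √2/2]]
Apply to (-3, -6): [√2/2·-3 + (√2/2)·-6, -√2/2·-3 + √2/2·-6] = (-6.3640, -2.1213)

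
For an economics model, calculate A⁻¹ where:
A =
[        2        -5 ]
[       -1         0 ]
det(A) = -5
A⁻¹ =
[        0        -1 ]
[     -1/5      -2/5 ]

For a 2×2 matrix A = [[a, b], [c, d]] with det(A) ≠ 0, A⁻¹ = (1/det(A)) * [[d, -b], [-c, a]].
det(A) = (2)*(0) - (-5)*(-1) = 0 - 5 = -5.
A⁻¹ = (1/-5) * [[0, 5], [1, 2]].
Dividing each entry by -5 and reducing:
A⁻¹ =
[        0        -1 ]
[     -1/5      -2/5 ]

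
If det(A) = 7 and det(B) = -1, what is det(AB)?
-7

Use the multiplicative property of determinants: det(AB) = det(A)*det(B).
det(AB) = (7)*(-1) = -7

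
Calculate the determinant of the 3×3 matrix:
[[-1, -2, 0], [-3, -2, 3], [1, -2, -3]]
0

Expansion along first row:
det = -1·det([[-2,3],[-2,-3]]) - -2·det([[-3,3],[1,-3]]) + 0·det([[-3,-2],[1,-2]])
    = -1·(-2·-3 - 3·-2) - -2·(-3·-3 - 3·1) + 0·(-3·-2 - -2·1)
    = -1·12 - -2·6 + 0·8
    = -12 + 12 + 0 = 0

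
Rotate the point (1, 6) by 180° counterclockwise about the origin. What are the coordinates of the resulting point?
(-1, -6)

Rotation matrix R(θ) = [[cos θ, -sin θ], [sin θ, cos θ]]; for θ = 180°:
R = [[-1, 0], [0, -1]]
Result: R × [1, 6]ᵀ = [-1·1 + (0)·6, 0·1 + (-1)·6]ᵀ = (-1, -6)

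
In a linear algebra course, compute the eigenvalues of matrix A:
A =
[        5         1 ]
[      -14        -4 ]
λ = -2, 3

Solve det(A - λI) = 0. For a 2×2 matrix the characteristic equation is λ² - (trace)λ + det = 0.
trace(A) = a + d = 5 - 4 = 1.
det(A) = a*d - b*c = (5)*(-4) - (1)*(-14) = -20 + 14 = -6.
Characteristic equation: λ² - (1)λ + (-6) = 0.
Discriminant = (1)² - 4*(-6) = 1 + 24 = 25.
λ = (1 ± √25) / 2 = (1 ± 5) / 2 = -2, 3.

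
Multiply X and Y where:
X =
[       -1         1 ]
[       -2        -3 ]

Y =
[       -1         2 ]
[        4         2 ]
XY =
[        5         0 ]
[      -10       -10 ]

Matrix multiplication: (XY)[i][j] = sum over k of X[i][k] * Y[k][j].
  (XY)[0][0] = (-1)*(-1) + (1)*(4) = 5
  (XY)[0][1] = (-1)*(2) + (1)*(2) = 0
  (XY)[1][0] = (-2)*(-1) + (-3)*(4) = -10
  (XY)[1][1] = (-2)*(2) + (-3)*(2) = -10
XY =
[        5         0 ]
[      -10       -10 ]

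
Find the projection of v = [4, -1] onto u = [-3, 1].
[39/10, -13/10]

The projection of v onto u is proj_u(v) = ((v·u) / (u·u)) · u.
v·u = (4)*(-3) + (-1)*(1) = -13.
u·u = (-3)*(-3) + (1)*(1) = 10.
coefficient = -13 / 10 = -13/10.
proj_u(v) = -13/10 · [-3, 1] = [39/10, -13/10].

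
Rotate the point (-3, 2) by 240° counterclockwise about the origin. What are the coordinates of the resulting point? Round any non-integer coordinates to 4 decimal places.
(3.2321, 1.5981)

Rotation matrix R(θ) = [[cos θ, -sin θ], [sin θ, cos θ]]; for θ = 240°:
R = [[-1/2, √3/2], [-√3/2, -1/2]]
Result: R × [-3, 2]ᵀ = [-1/2·-3 + (√3/2)·2, -√3/2·-3 + (-1/2)·2]ᵀ = (3.2321, 1.5981)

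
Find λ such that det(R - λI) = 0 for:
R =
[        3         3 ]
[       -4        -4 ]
λ = -1, 0

Solve det(R - λI) = 0. For a 2×2 matrix the characteristic equation is λ² - (trace)λ + det = 0.
trace(R) = a + d = 3 - 4 = -1.
det(R) = a*d - b*c = (3)*(-4) - (3)*(-4) = -12 + 12 = 0.
Characteristic equation: λ² - (-1)λ + (0) = 0.
Discriminant = (-1)² - 4*(0) = 1 - 0 = 1.
λ = (-1 ± √1) / 2 = (-1 ± 1) / 2 = -1, 0.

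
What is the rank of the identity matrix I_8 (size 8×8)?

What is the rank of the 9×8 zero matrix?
rank(I_8) = 8, rank(0) = 0

The identity I_8 has 8 columns that are the standard basis vectors e_1, …, e_8. These are linearly independent, so all 8 columns are pivots and rank(I_8) = 8.
The 9×8 zero matrix has every entry zero, so every row is the zero row and there are no pivots; rank(0) = 0.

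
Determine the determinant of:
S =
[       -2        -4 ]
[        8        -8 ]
det(S) = 48

For a 2×2 matrix [[a, b], [c, d]], det = a*d - b*c.
det(S) = (-2)*(-8) - (-4)*(8) = 16 + 32 = 48.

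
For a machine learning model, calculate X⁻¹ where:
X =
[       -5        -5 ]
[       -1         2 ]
det(X) = -15
X⁻¹ =
[    -2/15      -1/3 ]
[    -1/15       1/3 ]

For a 2×2 matrix X = [[a, b], [c, d]] with det(X) ≠ 0, X⁻¹ = (1/det(X)) * [[d, -b], [-c, a]].
det(X) = (-5)*(2) - (-5)*(-1) = -10 - 5 = -15.
X⁻¹ = (1/-15) * [[2, 5], [1, -5]].
Dividing each entry by -15 and reducing:
X⁻¹ =
[    -2/15      -1/3 ]
[    -1/15       1/3 ]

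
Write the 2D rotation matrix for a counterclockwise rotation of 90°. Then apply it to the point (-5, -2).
R = [[0, -1], [1, 0]]; R·(-5, -2) = (2, -5)

Rotation matrix formula: R(θ) = [[cos θ, -sin θ], [sin θ, cos θ]]
For θ = 90°:
cos(90°) = 0
sin(90°) = 1
R = [[0, -1], [1, 0]]
Apply to (-5, -2): [0·-5 + (-1)·-2, 1·-5 + 0·-2] = (2, -5)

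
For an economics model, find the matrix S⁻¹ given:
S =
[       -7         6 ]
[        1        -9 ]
det(S) = 57
S⁻¹ =
[    -3/19     -2/19 ]
[    -1/57     -7/57 ]

For a 2×2 matrix S = [[a, b], [c, d]] with det(S) ≠ 0, S⁻¹ = (1/det(S)) * [[d, -b], [-c, a]].
det(S) = (-7)*(-9) - (6)*(1) = 63 - 6 = 57.
S⁻¹ = (1/57) * [[-9, -6], [-1, -7]].
Dividing each entry by 57 and reducing:
S⁻¹ =
[    -3/19     -2/19 ]
[    -1/57     -7/57 ]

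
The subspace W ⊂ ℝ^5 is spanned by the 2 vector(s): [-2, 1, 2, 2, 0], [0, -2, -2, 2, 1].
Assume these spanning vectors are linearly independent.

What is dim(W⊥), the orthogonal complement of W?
dim(W⊥) = 3

For any subspace W of ℝ^n, dim(W) + dim(W⊥) = n (the whole-space dimension).
Here the given 2 vectors are linearly independent, so dim(W) = 2.
Thus dim(W⊥) = n - dim(W) = 5 - 2 = 3.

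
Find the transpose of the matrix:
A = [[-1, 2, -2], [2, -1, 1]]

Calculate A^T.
[[-1, 2], [2, -1], [-2, 1]]

The transpose sends entry (i,j) to (j,i); rows become columns.
Row 0 of A: [-1, 2, -2] -> column 0 of A^T.
Row 1 of A: [2, -1, 1] -> column 1 of A^T.
A^T = [[-1, 2], [2, -1], [-2, 1]]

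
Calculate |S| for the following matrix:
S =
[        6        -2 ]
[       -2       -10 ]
det(S) = -64

For a 2×2 matrix [[a, b], [c, d]], det = a*d - b*c.
det(S) = (6)*(-10) - (-2)*(-2) = -60 - 4 = -64.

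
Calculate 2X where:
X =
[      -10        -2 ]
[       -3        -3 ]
2X =
[      -20        -4 ]
[       -6        -6 ]

Scalar multiplication is elementwise: (2X)[i][j] = 2 * X[i][j].
  (2X)[0][0] = 2 * (-10) = -20
  (2X)[0][1] = 2 * (-2) = -4
  (2X)[1][0] = 2 * (-3) = -6
  (2X)[1][1] = 2 * (-3) = -6
2X =
[      -20        -4 ]
[       -6        -6 ]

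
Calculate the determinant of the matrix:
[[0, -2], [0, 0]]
0

For a 2×2 matrix [[a, b], [c, d]], det = ad - bc
det = (0)(0) - (-2)(0) = 0 - 0 = 0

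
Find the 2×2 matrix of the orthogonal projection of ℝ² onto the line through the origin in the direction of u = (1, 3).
[[1/10, 3/10], [3/10, 9/10]]

The orthogonal projection onto the line spanned by a nonzero vector u = (a, b) has matrix P = (u uᵀ) / (uᵀ u) = (1/(a² + b²)) · [[a², ab], [ab, b²]].
Here u = (1, 3), so a² + b² = 1 + 9 = 10.
P = (1/10) · [[1, 3], [3, 9]] = [[1/10, 3/10], [3/10, 9/10]].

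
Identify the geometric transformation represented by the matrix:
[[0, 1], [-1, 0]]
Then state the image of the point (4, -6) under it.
rotation by 90° clockwise (i.e., 270° counterclockwise); image of (4, -6) is (-6, -4)

This matches the form [[cos θ, -sin θ], [sin θ, cos θ]] of a rotation matrix; reading off cos θ and sin θ gives the angle.
The matrix [[0, 1], [-1, 0]] represents: rotation by 90° clockwise (i.e., 270° counterclockwise).
Applying it to (4, -6): [0·4 + 1·-6, -1·4 + 0·-6] = (-6, -4).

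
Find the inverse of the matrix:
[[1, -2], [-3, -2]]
[[1/4, -1/4], [-3/8, -1/8]]

For [[a,b],[c,d]], inverse = (1/det)·[[d,-b],[-c,a]]
det = 1·-2 - -2·-3 = -8
Inverse = (1/-8)·[[-2, 2], [3, 1]]
        = [[1/4, -1/4], [-3/8, -1/8]]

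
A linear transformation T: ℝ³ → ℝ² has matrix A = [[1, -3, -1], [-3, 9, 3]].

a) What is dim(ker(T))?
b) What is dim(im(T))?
dim(ker) = 2, dim(im) = 1

Observe that row 2 = -3 × row 1 (so the rows are linearly dependent).
Thus rank(A) = 1 (only one linearly independent row).
dim(im(T)) = rank(A) = 1.
By the rank-nullity theorem applied to T: ℝ³ → ℝ², rank(A) + nullity(A) = 3 (the domain dimension), so dim(ker(T)) = 3 - 1 = 2.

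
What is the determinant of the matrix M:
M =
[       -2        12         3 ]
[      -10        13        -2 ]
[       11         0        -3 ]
det(M) = -975

Expand along row 0 (cofactor expansion): det(M) = a*(e*i - f*h) - b*(d*i - f*g) + c*(d*h - e*g), where the 3×3 is [[a, b, c], [d, e, f], [g, h, i]].
Minor M_00 = (13)*(-3) - (-2)*(0) = -39 - 0 = -39.
Minor M_01 = (-10)*(-3) - (-2)*(11) = 30 + 22 = 52.
Minor M_02 = (-10)*(0) - (13)*(11) = 0 - 143 = -143.
det(M) = (-2)*(-39) - (12)*(52) + (3)*(-143) = 78 - 624 - 429 = -975.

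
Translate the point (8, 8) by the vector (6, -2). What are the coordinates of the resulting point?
(14, 6)

Translation by (6, -2):
x' = 8 + 6 = 14
y' = 8 + -2 = 6
Homogeneous matrix: [[1, 0, 6], [0, 1, -2], [0, 0, 1]]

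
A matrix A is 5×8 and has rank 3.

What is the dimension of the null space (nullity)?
5

The rank-nullity theorem for an m×n matrix states:
rank(A) + nullity(A) = n (the number of columns).
Here n = 8 and rank(A) = 3, so nullity(A) = 8 - 3 = 5.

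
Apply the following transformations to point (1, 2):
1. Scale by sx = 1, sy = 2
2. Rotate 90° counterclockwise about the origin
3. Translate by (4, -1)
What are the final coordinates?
(0, 0)

Step 1: Scale → (1, 4)
Step 2: Rotate 90° → (-4, 1)
Step 3: Translate → (0, 0)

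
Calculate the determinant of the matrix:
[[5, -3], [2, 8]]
46

For a 2×2 matrix [[a, b], [c, d]], det = ad - bc
det = (5)(8) - (-3)(2) = 40 - -6 = 46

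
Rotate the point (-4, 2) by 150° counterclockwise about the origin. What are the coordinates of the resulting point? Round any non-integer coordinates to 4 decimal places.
(2.4641, -3.7321)

Rotation matrix R(θ) = [[cos θ, -sin θ], [sin θ, cos θ]]; for θ = 150°:
R = [[-√3/2, -1/2], [1/2, -√3/2]]
Result: R × [-4, 2]ᵀ = [-√3/2·-4 + (-1/2)·2, 1/2·-4 + (-√3/2)·2]ᵀ = (2.4641, -3.7321)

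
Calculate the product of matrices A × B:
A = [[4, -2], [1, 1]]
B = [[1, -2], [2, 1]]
[[0, -10], [3, -1]]

Matrix multiplication:
C[0][0] = 4×1 + -2×2 = 0
C[0][1] = 4×-2 + -2×1 = -10
C[1][0] = 1×1 + 1×2 = 3
C[1][1] = 1×-2 + 1×1 = -1
Result: [[0, -10], [3, -1]]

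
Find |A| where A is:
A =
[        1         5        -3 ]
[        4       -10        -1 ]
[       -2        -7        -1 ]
det(A) = 177

Expand along row 0 (cofactor expansion): det(A) = a*(e*i - f*h) - b*(d*i - f*g) + c*(d*h - e*g), where the 3×3 is [[a, b, c], [d, e, f], [g, h, i]].
Minor M_00 = (-10)*(-1) - (-1)*(-7) = 10 - 7 = 3.
Minor M_01 = (4)*(-1) - (-1)*(-2) = -4 - 2 = -6.
Minor M_02 = (4)*(-7) - (-10)*(-2) = -28 - 20 = -48.
det(A) = (1)*(3) - (5)*(-6) + (-3)*(-48) = 3 + 30 + 144 = 177.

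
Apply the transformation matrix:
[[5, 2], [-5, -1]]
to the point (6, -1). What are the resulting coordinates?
(28, -29)

Matrix multiplication:
[[5, 2], [-5, -1]] × [6, -1]ᵀ
= [5×6 + 2×-1, -5×6 + -1×-1]ᵀ
= [28.0000, -29.0000]ᵀ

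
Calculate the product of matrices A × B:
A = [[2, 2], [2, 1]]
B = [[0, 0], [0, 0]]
[[0, 0], [0, 0]]

Matrix multiplication:
C[0][0] = 2×0 + 2×0 = 0
C[0][1] = 2×0 + 2×0 = 0
C[1][0] = 2×0 + 1×0 = 0
C[1][1] = 2×0 + 1×0 = 0
Result: [[0, 0], [0, 0]]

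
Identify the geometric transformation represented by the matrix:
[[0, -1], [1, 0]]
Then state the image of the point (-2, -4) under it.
rotation by 90° counterclockwise; image of (-2, -4) is (4, -2)

This matches the form [[cos θ, -sin θ], [sin θ, cos θ]] of a rotation matrix; reading off cos θ and sin θ gives the angle.
The matrix [[0, -1], [1, 0]] represents: rotation by 90° counterclockwise.
Applying it to (-2, -4): [0·-2 + -1·-4, 1·-2 + 0·-4] = (4, -2).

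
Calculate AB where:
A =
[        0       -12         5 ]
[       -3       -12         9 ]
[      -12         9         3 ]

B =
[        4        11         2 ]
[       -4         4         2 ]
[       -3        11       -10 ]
AB =
[       33         7       -74 ]
[        9        18      -120 ]
[      -93       -63       -36 ]

Matrix multiplication: (AB)[i][j] = sum over k of A[i][k] * B[k][j].
  (AB)[0][0] = (0)*(4) + (-12)*(-4) + (5)*(-3) = 33
  (AB)[0][1] = (0)*(11) + (-12)*(4) + (5)*(11) = 7
  (AB)[0][2] = (0)*(2) + (-12)*(2) + (5)*(-10) = -74
  (AB)[1][0] = (-3)*(4) + (-12)*(-4) + (9)*(-3) = 9
  (AB)[1][1] = (-3)*(11) + (-12)*(4) + (9)*(11) = 18
  (AB)[1][2] = (-3)*(2) + (-12)*(2) + (9)*(-10) = -120
  (AB)[2][0] = (-12)*(4) + (9)*(-4) + (3)*(-3) = -93
  (AB)[2][1] = (-12)*(11) + (9)*(4) + (3)*(11) = -63
  (AB)[2][2] = (-12)*(2) + (9)*(2) + (3)*(-10) = -36
AB =
[       33         7       -74 ]
[        9        18      -120 ]
[      -93       -63       -36 ]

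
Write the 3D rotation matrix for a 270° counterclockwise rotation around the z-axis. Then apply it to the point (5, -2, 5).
R = [[0, 1, 0], [-1, 0, 0], [0, 0, 1]]; R·(5, -2, 5) = (-2, -5, 5)

Rotation matrix for 270° around z-axis:
cos(270°) = 0, sin(270°) = -1
R = [[0, 1, 0], [-1, 0, 0], [0, 0, 1]]
Apply to (5, -2, 5): R·[5, -2, 5]ᵀ = (-2, -5, 5)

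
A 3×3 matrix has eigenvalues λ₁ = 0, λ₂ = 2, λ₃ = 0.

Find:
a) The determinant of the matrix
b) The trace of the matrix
det = 0, trace = 2

Two standard eigenvalue identities:
- det(A) equals the product of the eigenvalues (counted with multiplicity).
- trace(A) equals the sum of the eigenvalues.
det(A) = (0)*(2)*(0) = 0.
trace(A) = 0 + 2 + 0 = 2.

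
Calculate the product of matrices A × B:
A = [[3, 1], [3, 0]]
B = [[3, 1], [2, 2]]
[[11, 5], [9, 3]]

Matrix multiplication:
C[0][0] = 3×3 + 1×2 = 11
C[0][1] = 3×1 + 1×2 = 5
C[1][0] = 3×3 + 0×2 = 9
C[1][1] = 3×1 + 0×2 = 3
Result: [[11, 5], [9, 3]]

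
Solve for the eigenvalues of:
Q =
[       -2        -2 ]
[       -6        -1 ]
λ = -5, 2

Solve det(Q - λI) = 0. For a 2×2 matrix the characteristic equation is λ² - (trace)λ + det = 0.
trace(Q) = a + d = -2 - 1 = -3.
det(Q) = a*d - b*c = (-2)*(-1) - (-2)*(-6) = 2 - 12 = -10.
Characteristic equation: λ² - (-3)λ + (-10) = 0.
Discriminant = (-3)² - 4*(-10) = 9 + 40 = 49.
λ = (-3 ± √49) / 2 = (-3 ± 7) / 2 = -5, 2.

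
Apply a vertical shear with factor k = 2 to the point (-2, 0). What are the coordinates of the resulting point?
(-2, -4)

Shear matrix for vertical shear with factor k = 2:
[[1, 0], [2, 1]]
Result: (-2, 0) → (-2, -4)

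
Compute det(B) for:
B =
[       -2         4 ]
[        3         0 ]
det(B) = -12

For a 2×2 matrix [[a, b], [c, d]], det = a*d - b*c.
det(B) = (-2)*(0) - (4)*(3) = 0 - 12 = -12.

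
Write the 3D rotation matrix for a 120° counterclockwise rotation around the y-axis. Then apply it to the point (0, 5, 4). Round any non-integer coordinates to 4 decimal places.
R = [[-1/2, 0, √3/2], [0, 1, 0], [-√3/2, 0, -1/2]]; R·(0, 5, 4) = (3.4641, 5.0000, -2.0000)

Rotation matrix for 120° around y-axis:
cos(120°) = -1/2, sin(120°) = √3/2
R = [[-1/2, 0, √3/2], [0, 1, 0], [-√3/2, 0, -1/2]]
Apply to (0, 5, 4): R·[0, 5, 4]ᵀ = (3.4641, 5.0000, -2.0000)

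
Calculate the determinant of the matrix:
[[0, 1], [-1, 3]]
1

For a 2×2 matrix [[a, b], [c, d]], det = ad - bc
det = (0)(3) - (1)(-1) = 0 - -1 = 1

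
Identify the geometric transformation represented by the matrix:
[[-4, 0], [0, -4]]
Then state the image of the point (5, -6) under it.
uniform scaling by factor -4; image of (5, -6) is (-20, 24)

This is a diagonal matrix with equal entries -4, so it scales both axes by the same factor -4.
The matrix [[-4, 0], [0, -4]] represents: uniform scaling by factor -4.
Applying it to (5, -6): [-4·5 + 0·-6, 0·5 + -4·-6] = (-20, 24).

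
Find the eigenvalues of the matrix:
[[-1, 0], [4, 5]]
λ = -1 and λ = 5

Characteristic equation: det(A - λI) = 0
λ² - (trace)λ + (det) = 0
λ² - (4)λ + (-5) = 0
λ² - 4λ - 5 = 0
Solving: λ = -1, 5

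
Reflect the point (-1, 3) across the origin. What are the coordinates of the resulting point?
(1, -3)

Reflection across origin: (-1, 3) → (1, -3)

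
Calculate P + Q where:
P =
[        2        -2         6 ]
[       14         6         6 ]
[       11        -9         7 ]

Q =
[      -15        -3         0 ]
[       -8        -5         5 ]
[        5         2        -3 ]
P + Q =
[      -13        -5         6 ]
[        6         1        11 ]
[       16        -7         4 ]

Matrix addition is elementwise: (P+Q)[i][j] = P[i][j] + Q[i][j].
  (P+Q)[0][0] = (2) + (-15) = -13
  (P+Q)[0][1] = (-2) + (-3) = -5
  (P+Q)[0][2] = (6) + (0) = 6
  (P+Q)[1][0] = (14) + (-8) = 6
  (P+Q)[1][1] = (6) + (-5) = 1
  (P+Q)[1][2] = (6) + (5) = 11
  (P+Q)[2][0] = (11) + (5) = 16
  (P+Q)[2][1] = (-9) + (2) = -7
  (P+Q)[2][2] = (7) + (-3) = 4
P + Q =
[      -13        -5         6 ]
[        6         1        11 ]
[       16        -7         4 ]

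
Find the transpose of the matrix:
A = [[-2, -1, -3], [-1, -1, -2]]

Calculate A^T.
[[-2, -1], [-1, -1], [-3, -2]]

The transpose sends entry (i,j) to (j,i); rows become columns.
Row 0 of A: [-2, -1, -3] -> column 0 of A^T.
Row 1 of A: [-1, -1, -2] -> column 1 of A^T.
A^T = [[-2, -1], [-1, -1], [-3, -2]]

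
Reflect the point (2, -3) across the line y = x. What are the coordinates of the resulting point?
(-3, 2)

Reflection across line y = x: (2, -3) → (-3, 2)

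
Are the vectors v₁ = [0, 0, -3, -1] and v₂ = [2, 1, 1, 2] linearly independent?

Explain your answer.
Yes, linearly independent

Two vectors are linearly dependent iff one is a scalar multiple of the other.
No single scalar k satisfies v₂ = k·v₁ (the ratios of corresponding entries disagree), so v₁ and v₂ are linearly independent.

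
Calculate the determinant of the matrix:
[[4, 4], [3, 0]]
-12

For a 2×2 matrix [[a, b], [c, d]], det = ad - bc
det = (4)(0) - (4)(3) = 0 - 12 = -12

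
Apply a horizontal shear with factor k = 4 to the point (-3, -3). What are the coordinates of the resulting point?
(-15, -3)

Shear matrix for horizontal shear with factor k = 4:
[[1, 4], [0, 1]]
Result: (-3, -3) → (-15, -3)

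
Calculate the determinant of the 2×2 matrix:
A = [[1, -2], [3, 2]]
8

For A = [[a, b], [c, d]], det(A) = a*d - b*c.
det(A) = (1)*(2) - (-2)*(3) = 2 - -6 = 8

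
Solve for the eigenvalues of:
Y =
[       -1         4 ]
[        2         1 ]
λ = -3, 3

Solve det(Y - λI) = 0. For a 2×2 matrix the characteristic equation is λ² - (trace)λ + det = 0.
trace(Y) = a + d = -1 + 1 = 0.
det(Y) = a*d - b*c = (-1)*(1) - (4)*(2) = -1 - 8 = -9.
Characteristic equation: λ² - (0)λ + (-9) = 0.
Discriminant = (0)² - 4*(-9) = 0 + 36 = 36.
λ = (0 ± √36) / 2 = (0 ± 6) / 2 = -3, 3.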